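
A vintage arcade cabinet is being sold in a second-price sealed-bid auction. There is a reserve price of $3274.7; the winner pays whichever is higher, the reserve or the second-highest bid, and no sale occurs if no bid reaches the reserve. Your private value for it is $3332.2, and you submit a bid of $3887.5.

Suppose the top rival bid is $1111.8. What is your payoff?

Your bid $3887.5 is the highest and exceeds the reserve.
Price = max(second-highest bid, reserve) = max($1111.8, $3274.7) = $3274.7.
Payoff = $3332.2 − $3274.7 = $57.5.

$57.5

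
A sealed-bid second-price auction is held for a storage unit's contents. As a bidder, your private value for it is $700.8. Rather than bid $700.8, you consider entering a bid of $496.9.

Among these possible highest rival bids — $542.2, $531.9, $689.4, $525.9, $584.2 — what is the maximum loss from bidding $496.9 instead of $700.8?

$174.9

$542.2: truthful gives $158.6, deviation gives $0 → loss $158.6.
$531.9: truthful gives $168.9, deviation gives $0 → loss $168.9.
$689.4: truthful gives $11.4, deviation gives $0 → loss $11.4.
$525.9: truthful gives $174.9, deviation gives $0 → loss $174.9.
$584.2: truthful gives $116.6, deviation gives $0 → loss $116.6.
Maximum loss: $174.9.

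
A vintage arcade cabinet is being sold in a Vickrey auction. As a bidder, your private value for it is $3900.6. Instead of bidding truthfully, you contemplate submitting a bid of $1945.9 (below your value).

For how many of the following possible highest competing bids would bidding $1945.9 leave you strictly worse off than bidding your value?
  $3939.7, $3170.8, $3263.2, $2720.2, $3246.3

The deviation hurts exactly when the highest competing bid lies strictly between $1945.9 and $3900.6 — underbidding then forfeits a profitable win.
$3939.7: above both → same outcome either way.
$3170.8: inside the interval → strictly worse (loss $729.8).
$3263.2: inside the interval → strictly worse (loss $637.4).
$2720.2: inside the interval → strictly worse (loss $1180.4).
$3246.3: inside the interval → strictly worse (loss $654.3).
Count: 4.

4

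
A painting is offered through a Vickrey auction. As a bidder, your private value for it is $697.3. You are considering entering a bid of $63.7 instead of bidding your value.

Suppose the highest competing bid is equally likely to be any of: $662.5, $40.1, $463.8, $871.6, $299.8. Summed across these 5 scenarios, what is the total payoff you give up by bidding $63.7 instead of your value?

The deviation costs you only when the competing bid falls strictly between $63.7 and $697.3; elsewhere both bids give the same outcome.
$662.5: truthful payoff $34.8, deviation payoff $0 → loss $34.8.
$40.1: outcomes coincide → loss $0.
$463.8: truthful payoff $233.5, deviation payoff $0 → loss $233.5.
$871.6: outcomes coincide → loss $0.
$299.8: truthful payoff $397.5, deviation payoff $0 → loss $397.5.
Total loss = $34.8 + $233.5 + $397.5 = $665.8.

$665.8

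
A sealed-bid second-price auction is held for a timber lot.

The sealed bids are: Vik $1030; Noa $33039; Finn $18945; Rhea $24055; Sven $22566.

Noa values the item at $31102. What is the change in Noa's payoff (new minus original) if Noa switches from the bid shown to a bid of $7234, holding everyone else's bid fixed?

The highest bid among the other bidders is $24055; Noa's bid doesn't change that.
Original bid $33039: Noa is highest, pays the top rival bid $24055; payoff $31102 − $24055 = $7047.
Alternative bid $7234: Noa is not highest (top rival bid is $24055); payoff $0.
Change in payoff = $0 − ($7047) = −$7047.

−$7047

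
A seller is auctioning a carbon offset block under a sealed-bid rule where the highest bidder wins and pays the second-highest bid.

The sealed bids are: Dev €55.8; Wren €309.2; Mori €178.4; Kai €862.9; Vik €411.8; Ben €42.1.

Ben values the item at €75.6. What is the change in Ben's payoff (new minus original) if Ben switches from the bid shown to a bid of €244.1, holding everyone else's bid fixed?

The highest bid among the other bidders is €862.9; Ben's bid doesn't change that.
Original bid €42.1: Ben is not highest (top rival bid is €862.9); payoff €0.
Alternative bid €244.1: Ben is not highest (top rival bid is €862.9); payoff €0.
Change in payoff = €0 − (€0) = €0.

€0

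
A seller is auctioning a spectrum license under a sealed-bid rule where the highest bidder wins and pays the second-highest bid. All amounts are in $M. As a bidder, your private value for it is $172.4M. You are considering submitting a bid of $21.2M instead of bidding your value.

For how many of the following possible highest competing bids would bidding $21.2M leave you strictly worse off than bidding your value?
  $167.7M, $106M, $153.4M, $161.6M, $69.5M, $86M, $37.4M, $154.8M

The deviation hurts exactly when the highest competing bid lies strictly between $21.2M and $172.4M — underbidding then forfeits a profitable win.
$167.7M: inside the interval → strictly worse (loss $4.7M).
$106M: inside the interval → strictly worse (loss $66.4M).
$153.4M: inside the interval → strictly worse (loss $19M).
$161.6M: inside the interval → strictly worse (loss $10.8M).
$69.5M: inside the interval → strictly worse (loss $102.9M).
$86M: inside the interval → strictly worse (loss $86.4M).
$37.4M: inside the interval → strictly worse (loss $135M).
$154.8M: inside the interval → strictly worse (loss $17.6M).
Count: 8.

8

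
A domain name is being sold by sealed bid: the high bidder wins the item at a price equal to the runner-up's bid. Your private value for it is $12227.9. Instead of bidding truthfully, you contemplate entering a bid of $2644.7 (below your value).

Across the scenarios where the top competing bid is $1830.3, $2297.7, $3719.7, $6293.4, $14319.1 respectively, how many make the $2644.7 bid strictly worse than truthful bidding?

The deviation hurts exactly when the highest competing bid lies strictly between $2644.7 and $12227.9 — underbidding then forfeits a profitable win.
$1830.3: below both → same outcome either way.
$2297.7: below both → same outcome either way.
$3719.7: inside the interval → strictly worse (loss $8508.2).
$6293.4: inside the interval → strictly worse (loss $5934.5).
$14319.1: above both → same outcome either way.
Count: 2.

2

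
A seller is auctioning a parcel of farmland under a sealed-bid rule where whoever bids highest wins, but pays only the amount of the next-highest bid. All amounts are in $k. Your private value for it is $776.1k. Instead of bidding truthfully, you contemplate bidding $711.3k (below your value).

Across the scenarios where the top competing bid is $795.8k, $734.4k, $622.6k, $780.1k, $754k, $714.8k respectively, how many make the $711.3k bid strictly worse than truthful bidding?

The deviation hurts exactly when the highest competing bid lies strictly between $711.3k and $776.1k — underbidding then forfeits a profitable win.
$795.8k: above both → same outcome either way.
$734.4k: inside the interval → strictly worse (loss $41.7k).
$622.6k: below both → same outcome either way.
$780.1k: above both → same outcome either way.
$754k: inside the interval → strictly worse (loss $22.1k).
$714.8k: inside the interval → strictly worse (loss $61.3k).
Count: 3.

3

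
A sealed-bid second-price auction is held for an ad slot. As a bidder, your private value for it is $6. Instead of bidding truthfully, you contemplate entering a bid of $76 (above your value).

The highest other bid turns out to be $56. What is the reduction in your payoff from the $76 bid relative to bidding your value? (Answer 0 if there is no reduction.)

Bidding your value $6: you lose (since $6 < $56). Payoff $0.
Bidding $76: you win and pay $56. Payoff $6 − $56 = −$50.
The competing bid $56 lies between your value and your inflated bid, so overbidding wins an item priced above your value.
Loss from deviating = $0 − (−$50) = $50.

$50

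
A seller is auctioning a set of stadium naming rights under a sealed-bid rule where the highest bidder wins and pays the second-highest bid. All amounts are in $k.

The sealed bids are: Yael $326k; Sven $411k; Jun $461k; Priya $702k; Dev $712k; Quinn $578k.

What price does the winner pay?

Highest bid: Dev at $712k, so Dev wins.
Second-highest bid: Priya at $702k — that is the price the winner pays.

$702k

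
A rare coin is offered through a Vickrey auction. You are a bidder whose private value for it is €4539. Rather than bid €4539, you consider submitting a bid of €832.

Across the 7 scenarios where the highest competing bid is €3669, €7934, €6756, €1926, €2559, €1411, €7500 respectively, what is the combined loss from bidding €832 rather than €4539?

€8591

The deviation costs you only when the competing bid falls strictly between €832 and €4539; elsewhere both bids give the same outcome.
€3669: truthful payoff €870, deviation payoff €0 → loss €870.
€7934: outcomes coincide → loss €0.
€6756: outcomes coincide → loss €0.
€1926: truthful payoff €2613, deviation payoff €0 → loss €2613.
€2559: truthful payoff €1980, deviation payoff €0 → loss €1980.
€1411: truthful payoff €3128, deviation payoff €0 → loss €3128.
€7500: outcomes coincide → loss €0.
Total loss = €870 + €2613 + €1980 + €3128 = €8591.
Because the price is fixed by the runner-up's bid, deviating from your value can only change a good outcome into a bad one — never the reverse.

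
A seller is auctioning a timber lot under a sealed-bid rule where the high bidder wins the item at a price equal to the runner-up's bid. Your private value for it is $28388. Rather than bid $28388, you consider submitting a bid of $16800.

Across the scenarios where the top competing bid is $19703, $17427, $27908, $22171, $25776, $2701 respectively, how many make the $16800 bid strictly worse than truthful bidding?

5

The deviation hurts exactly when the highest competing bid lies strictly between $16800 and $28388 — underbidding then forfeits a profitable win.
$19703: inside the interval → strictly worse (loss $8685).
$17427: inside the interval → strictly worse (loss $10961).
$27908: inside the interval → strictly worse (loss $480).
$22171: inside the interval → strictly worse (loss $6217).
$25776: inside the interval → strictly worse (loss $2612).
$2701: below both → same outcome either way.
Count: 5.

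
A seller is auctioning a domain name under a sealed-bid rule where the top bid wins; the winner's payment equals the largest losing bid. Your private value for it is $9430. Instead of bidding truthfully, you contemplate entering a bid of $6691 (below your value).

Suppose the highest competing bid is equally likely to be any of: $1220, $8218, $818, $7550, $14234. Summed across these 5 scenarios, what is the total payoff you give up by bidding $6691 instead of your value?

$3092

The deviation costs you only when the competing bid falls strictly between $6691 and $9430; elsewhere both bids give the same outcome.
$1220: outcomes coincide → loss $0.
$8218: truthful payoff $1212, deviation payoff $0 → loss $1212.
$818: outcomes coincide → loss $0.
$7550: truthful payoff $1880, deviation payoff $0 → loss $1880.
$14234: outcomes coincide → loss $0.
Total loss = $1212 + $1880 = $3092.
Because the price is fixed by the runner-up's bid, deviating from your value can only change a good outcome into a bad one — never the reverse.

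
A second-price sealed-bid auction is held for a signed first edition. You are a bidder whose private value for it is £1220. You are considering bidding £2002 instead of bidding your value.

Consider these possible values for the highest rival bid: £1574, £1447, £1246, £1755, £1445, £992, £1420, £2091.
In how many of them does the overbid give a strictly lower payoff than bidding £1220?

6

The deviation hurts exactly when the highest competing bid lies strictly between £1220 and £2002 — overbidding then wins at a price above your value.
£1574: inside the interval → strictly worse (loss £354).
£1447: inside the interval → strictly worse (loss £227).
£1246: inside the interval → strictly worse (loss £26).
£1755: inside the interval → strictly worse (loss £535).
£1445: inside the interval → strictly worse (loss £225).
£992: below both → same outcome either way.
£1420: inside the interval → strictly worse (loss £200).
£2091: above both → same outcome either way.
Count: 6.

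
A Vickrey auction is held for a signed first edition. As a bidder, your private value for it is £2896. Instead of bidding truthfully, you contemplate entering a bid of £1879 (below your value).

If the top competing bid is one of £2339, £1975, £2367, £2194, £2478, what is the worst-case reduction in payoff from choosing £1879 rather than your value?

£2339: truthful gives £557, deviation gives £0 → loss £557.
£1975: truthful gives £921, deviation gives £0 → loss £921.
£2367: truthful gives £529, deviation gives £0 → loss £529.
£2194: truthful gives £702, deviation gives £0 → loss £702.
£2478: truthful gives £418, deviation gives £0 → loss £418.
Maximum loss: £921.

£921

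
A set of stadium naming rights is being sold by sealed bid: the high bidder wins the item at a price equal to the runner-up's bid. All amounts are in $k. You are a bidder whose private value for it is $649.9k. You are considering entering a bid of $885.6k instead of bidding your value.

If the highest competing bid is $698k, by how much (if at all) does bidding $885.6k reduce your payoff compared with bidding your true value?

Bidding your value $649.9k: you lose (since $649.9k < $698k). Payoff $0k.
Bidding $885.6k: you win and pay $698k. Payoff $649.9k − $698k = −$48.1k.
The competing bid $698k lies between your value and your inflated bid, so overbidding wins an item priced above your value.
Loss from deviating = $0k − (−$48.1k) = $48.1k.

$48.1k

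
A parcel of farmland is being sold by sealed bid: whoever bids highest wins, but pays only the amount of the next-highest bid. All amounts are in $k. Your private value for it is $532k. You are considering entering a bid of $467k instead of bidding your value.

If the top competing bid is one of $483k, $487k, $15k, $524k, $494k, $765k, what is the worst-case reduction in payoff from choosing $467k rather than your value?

$483k: truthful gives $49k, deviation gives $0k → loss $49k.
$487k: truthful gives $45k, deviation gives $0k → loss $45k.
$15k: same outcome either way → loss $0k.
$524k: truthful gives $8k, deviation gives $0k → loss $8k.
$494k: truthful gives $38k, deviation gives $0k → loss $38k.
$765k: same outcome either way → loss $0k.
Maximum loss: $49k.

$49k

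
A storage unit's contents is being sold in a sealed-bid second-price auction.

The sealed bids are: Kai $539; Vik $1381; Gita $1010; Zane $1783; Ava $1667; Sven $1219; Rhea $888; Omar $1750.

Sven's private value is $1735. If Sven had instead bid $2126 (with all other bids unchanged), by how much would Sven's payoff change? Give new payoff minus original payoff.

−$48

The highest bid among the other bidders is $1783; Sven's bid doesn't change that.
Original bid $1219: Sven is not highest (top rival bid is $1783); payoff $0.
Alternative bid $2126: Sven is highest, pays the top rival bid $1783; payoff $1735 − $1783 = −$48.
Change in payoff = −$48 − ($0) = −$48.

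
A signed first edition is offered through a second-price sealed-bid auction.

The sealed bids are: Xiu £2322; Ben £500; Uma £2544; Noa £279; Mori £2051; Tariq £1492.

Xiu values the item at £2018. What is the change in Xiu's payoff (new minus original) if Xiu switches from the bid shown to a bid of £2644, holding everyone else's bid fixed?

−£526

The highest bid among the other bidders is £2544; Xiu's bid doesn't change that.
Original bid £2322: Xiu is not highest (top rival bid is £2544); payoff £0.
Alternative bid £2644: Xiu is highest, pays the top rival bid £2544; payoff £2018 − £2544 = −£526.
Change in payoff = −£526 − (£0) = −£526.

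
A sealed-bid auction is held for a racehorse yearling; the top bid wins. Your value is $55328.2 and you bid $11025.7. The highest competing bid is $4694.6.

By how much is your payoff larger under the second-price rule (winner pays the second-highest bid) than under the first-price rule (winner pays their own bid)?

You have the highest bid, so you win under either rule.
Second-price: pay $4694.6 → payoff $50633.6.
First-price: pay your own bid $11025.7 → payoff $44302.5.
Difference = $50633.6 − ($44302.5) = $6331.1.

$6331.1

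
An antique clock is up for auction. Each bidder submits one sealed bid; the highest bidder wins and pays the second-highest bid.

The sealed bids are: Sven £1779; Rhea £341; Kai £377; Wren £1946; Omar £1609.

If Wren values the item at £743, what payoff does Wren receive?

−£1036

Highest bid: Wren at £1946, so Wren wins.
Second-highest bid: Sven at £1779 — that is the price the winner pays.
Wren's payoff = value − price = £743 − £1779 = −£1036.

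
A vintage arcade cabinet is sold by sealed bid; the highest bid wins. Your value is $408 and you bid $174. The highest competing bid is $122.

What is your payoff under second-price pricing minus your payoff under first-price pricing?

$52

You have the highest bid, so you win under either rule.
Second-price: pay $122 → payoff $286.
First-price: pay your own bid $174 → payoff $234.
Difference = $286 − ($234) = $52.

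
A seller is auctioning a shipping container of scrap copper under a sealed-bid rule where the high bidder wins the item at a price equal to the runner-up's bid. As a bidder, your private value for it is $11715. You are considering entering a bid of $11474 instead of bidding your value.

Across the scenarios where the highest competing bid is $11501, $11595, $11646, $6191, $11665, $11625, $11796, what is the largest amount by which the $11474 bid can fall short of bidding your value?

$214

$11501: truthful gives $214, deviation gives $0 → loss $214.
$11595: truthful gives $120, deviation gives $0 → loss $120.
$11646: truthful gives $69, deviation gives $0 → loss $69.
$6191: same outcome either way → loss $0.
$11665: truthful gives $50, deviation gives $0 → loss $50.
$11625: truthful gives $90, deviation gives $0 → loss $90.
$11796: same outcome either way → loss $0.
Maximum loss: $214.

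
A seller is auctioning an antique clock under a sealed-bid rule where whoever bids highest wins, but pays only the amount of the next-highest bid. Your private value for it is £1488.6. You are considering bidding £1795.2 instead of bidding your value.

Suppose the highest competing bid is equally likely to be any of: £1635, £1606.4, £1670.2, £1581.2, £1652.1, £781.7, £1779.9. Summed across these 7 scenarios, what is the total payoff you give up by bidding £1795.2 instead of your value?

The deviation costs you only when the competing bid falls strictly between £1488.6 and £1795.2; elsewhere both bids give the same outcome.
£1635: truthful payoff £0, deviation payoff −£146.4 → loss £146.4.
£1606.4: truthful payoff £0, deviation payoff −£117.8 → loss £117.8.
£1670.2: truthful payoff £0, deviation payoff −£181.6 → loss £181.6.
£1581.2: truthful payoff £0, deviation payoff −£92.6 → loss £92.6.
£1652.1: truthful payoff £0, deviation payoff −£163.5 → loss £163.5.
£781.7: outcomes coincide → loss £0.
£1779.9: truthful payoff £0, deviation payoff −£291.3 → loss £291.3.
Total loss = £146.4 + £117.8 + £181.6 + £92.6 + £163.5 + £291.3 = £993.2.
In a second-price auction your bid sets only whether you win, not what you pay, so bidding your true value is weakly dominant.

£993.2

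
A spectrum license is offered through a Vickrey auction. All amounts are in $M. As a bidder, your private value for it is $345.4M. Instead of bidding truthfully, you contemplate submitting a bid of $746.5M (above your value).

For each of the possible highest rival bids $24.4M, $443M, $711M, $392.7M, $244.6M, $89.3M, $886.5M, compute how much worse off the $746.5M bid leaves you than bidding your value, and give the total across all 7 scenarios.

$510.5M

The deviation costs you only when the competing bid falls strictly between $345.4M and $746.5M; elsewhere both bids give the same outcome.
$24.4M: outcomes coincide → loss $0M.
$443M: truthful payoff $0M, deviation payoff −$97.6M → loss $97.6M.
$711M: truthful payoff $0M, deviation payoff −$365.6M → loss $365.6M.
$392.7M: truthful payoff $0M, deviation payoff −$47.3M → loss $47.3M.
$244.6M: outcomes coincide → loss $0M.
$89.3M: outcomes coincide → loss $0M.
$886.5M: outcomes coincide → loss $0M.
Total loss = $97.6M + $365.6M + $47.3M = $510.5M.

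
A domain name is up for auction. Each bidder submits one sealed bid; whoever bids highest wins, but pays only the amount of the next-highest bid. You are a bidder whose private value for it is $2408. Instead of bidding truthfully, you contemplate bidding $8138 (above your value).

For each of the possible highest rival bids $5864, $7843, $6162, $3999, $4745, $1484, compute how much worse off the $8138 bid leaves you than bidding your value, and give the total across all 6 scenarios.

$16573

The deviation costs you only when the competing bid falls strictly between $2408 and $8138; elsewhere both bids give the same outcome.
$5864: truthful payoff $0, deviation payoff −$3456 → loss $3456.
$7843: truthful payoff $0, deviation payoff −$5435 → loss $5435.
$6162: truthful payoff $0, deviation payoff −$3754 → loss $3754.
$3999: truthful payoff $0, deviation payoff −$1591 → loss $1591.
$4745: truthful payoff $0, deviation payoff −$2337 → loss $2337.
$1484: outcomes coincide → loss $0.
Total loss = $3456 + $5435 + $3754 + $1591 + $2337 = $16573.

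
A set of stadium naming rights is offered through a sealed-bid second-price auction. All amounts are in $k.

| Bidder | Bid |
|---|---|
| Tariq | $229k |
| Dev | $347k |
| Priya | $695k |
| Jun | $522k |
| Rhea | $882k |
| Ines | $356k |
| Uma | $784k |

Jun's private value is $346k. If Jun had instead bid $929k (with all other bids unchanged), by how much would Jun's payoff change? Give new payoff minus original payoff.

The highest bid among the other bidders is $882k; Jun's bid doesn't change that.
Original bid $522k: Jun is not highest (top rival bid is $882k); payoff $0k.
Alternative bid $929k: Jun is highest, pays the top rival bid $882k; payoff $346k − $882k = −$536k.
Change in payoff = −$536k − ($0k) = −$536k.

−$536k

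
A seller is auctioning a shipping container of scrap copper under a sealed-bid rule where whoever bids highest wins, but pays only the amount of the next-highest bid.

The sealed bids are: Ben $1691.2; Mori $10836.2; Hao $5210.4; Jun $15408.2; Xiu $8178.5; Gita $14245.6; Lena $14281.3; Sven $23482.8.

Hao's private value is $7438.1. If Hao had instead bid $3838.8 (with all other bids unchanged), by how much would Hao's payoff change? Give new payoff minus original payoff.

$0

The highest bid among the other bidders is $23482.8; Hao's bid doesn't change that.
Original bid $5210.4: Hao is not highest (top rival bid is $23482.8); payoff $0.
Alternative bid $3838.8: Hao is not highest (top rival bid is $23482.8); payoff $0.
Change in payoff = $0 − ($0) = $0.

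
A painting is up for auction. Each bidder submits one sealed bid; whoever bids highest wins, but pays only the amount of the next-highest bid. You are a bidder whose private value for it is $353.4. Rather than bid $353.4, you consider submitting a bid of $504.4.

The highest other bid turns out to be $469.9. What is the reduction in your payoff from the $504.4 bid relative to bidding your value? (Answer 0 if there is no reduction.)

Bidding your value $353.4: you lose (since $353.4 < $469.9). Payoff $0.
Bidding $504.4: you win and pay $469.9. Payoff $353.4 − $469.9 = −$116.5.
The competing bid $469.9 lies between your value and your inflated bid, so overbidding wins an item priced above your value.
Loss from deviating = $0 − (−$116.5) = $116.5.
Truthful bidding weakly dominates here: raising your bid can only win items priced above your value, and lowering it can only forfeit items priced below.

$116.5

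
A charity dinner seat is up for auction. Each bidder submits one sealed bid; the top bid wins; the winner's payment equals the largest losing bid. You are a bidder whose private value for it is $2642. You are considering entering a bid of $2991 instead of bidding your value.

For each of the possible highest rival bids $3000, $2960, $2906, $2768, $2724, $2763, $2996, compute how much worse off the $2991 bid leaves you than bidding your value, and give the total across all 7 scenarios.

The deviation costs you only when the competing bid falls strictly between $2642 and $2991; elsewhere both bids give the same outcome.
$3000: outcomes coincide → loss $0.
$2960: truthful payoff $0, deviation payoff −$318 → loss $318.
$2906: truthful payoff $0, deviation payoff −$264 → loss $264.
$2768: truthful payoff $0, deviation payoff −$126 → loss $126.
$2724: truthful payoff $0, deviation payoff −$82 → loss $82.
$2763: truthful payoff $0, deviation payoff −$121 → loss $121.
$2996: outcomes coincide → loss $0.
Total loss = $318 + $264 + $126 + $82 + $121 = $911.

$911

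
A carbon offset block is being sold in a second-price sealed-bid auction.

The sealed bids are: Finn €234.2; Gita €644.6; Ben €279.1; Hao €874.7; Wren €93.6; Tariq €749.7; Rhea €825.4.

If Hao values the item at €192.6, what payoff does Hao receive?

−€632.8

Highest bid: Hao at €874.7, so Hao wins.
Second-highest bid: Rhea at €825.4 — that is the price the winner pays.
Hao's payoff = value − price = €192.6 − €825.4 = −€632.8.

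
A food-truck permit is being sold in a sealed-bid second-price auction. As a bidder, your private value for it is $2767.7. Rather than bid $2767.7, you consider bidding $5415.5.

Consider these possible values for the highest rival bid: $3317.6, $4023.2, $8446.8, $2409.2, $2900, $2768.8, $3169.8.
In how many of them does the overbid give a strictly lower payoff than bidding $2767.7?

The deviation hurts exactly when the highest competing bid lies strictly between $2767.7 and $5415.5 — overbidding then wins at a price above your value.
$3317.6: inside the interval → strictly worse (loss $549.9).
$4023.2: inside the interval → strictly worse (loss $1255.5).
$8446.8: above both → same outcome either way.
$2409.2: below both → same outcome either way.
$2900: inside the interval → strictly worse (loss $132.3).
$2768.8: inside the interval → strictly worse (loss $1.1).
$3169.8: inside the interval → strictly worse (loss $402.1).
Count: 5.

5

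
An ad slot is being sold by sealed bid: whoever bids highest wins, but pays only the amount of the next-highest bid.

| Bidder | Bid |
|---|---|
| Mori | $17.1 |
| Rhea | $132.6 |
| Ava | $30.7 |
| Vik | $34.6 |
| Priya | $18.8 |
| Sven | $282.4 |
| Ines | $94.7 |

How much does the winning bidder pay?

$132.6

Highest bid: Sven at $282.4, so Sven wins.
Second-highest bid: Rhea at $132.6 — that is the price the winner pays.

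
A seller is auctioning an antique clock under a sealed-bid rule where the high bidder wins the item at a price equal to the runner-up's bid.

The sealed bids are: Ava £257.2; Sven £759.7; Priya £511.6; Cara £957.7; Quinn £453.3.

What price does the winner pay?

£759.7

Highest bid: Cara at £957.7, so Cara wins.
Second-highest bid: Sven at £759.7 — that is the price the winner pays.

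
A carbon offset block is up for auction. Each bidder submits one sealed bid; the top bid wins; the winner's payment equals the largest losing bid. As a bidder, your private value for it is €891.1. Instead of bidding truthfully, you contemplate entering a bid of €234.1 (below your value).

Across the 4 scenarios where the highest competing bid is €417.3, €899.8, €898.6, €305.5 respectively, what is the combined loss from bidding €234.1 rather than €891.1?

The deviation costs you only when the competing bid falls strictly between €234.1 and €891.1; elsewhere both bids give the same outcome.
€417.3: truthful payoff €473.8, deviation payoff €0 → loss €473.8.
€899.8: outcomes coincide → loss €0.
€898.6: outcomes coincide → loss €0.
€305.5: truthful payoff €585.6, deviation payoff €0 → loss €585.6.
Total loss = €473.8 + €585.6 = €1059.4.

€1059.4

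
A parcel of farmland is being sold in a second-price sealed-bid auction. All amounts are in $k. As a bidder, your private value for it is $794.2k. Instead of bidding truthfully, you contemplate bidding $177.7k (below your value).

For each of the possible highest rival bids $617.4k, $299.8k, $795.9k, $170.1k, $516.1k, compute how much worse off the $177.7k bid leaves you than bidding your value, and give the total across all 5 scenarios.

$949.3k

The deviation costs you only when the competing bid falls strictly between $177.7k and $794.2k; elsewhere both bids give the same outcome.
$617.4k: truthful payoff $176.8k, deviation payoff $0k → loss $176.8k.
$299.8k: truthful payoff $494.4k, deviation payoff $0k → loss $494.4k.
$795.9k: outcomes coincide → loss $0k.
$170.1k: outcomes coincide → loss $0k.
$516.1k: truthful payoff $278.1k, deviation payoff $0k → loss $278.1k.
Total loss = $176.8k + $494.4k + $278.1k = $949.3k.
Because the price is fixed by the runner-up's bid, deviating from your value can only change a good outcome into a bad one — never the reverse.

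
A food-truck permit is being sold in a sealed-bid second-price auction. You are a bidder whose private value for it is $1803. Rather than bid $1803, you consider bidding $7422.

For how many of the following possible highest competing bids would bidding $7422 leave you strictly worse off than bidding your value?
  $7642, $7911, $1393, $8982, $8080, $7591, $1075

0

The deviation hurts exactly when the highest competing bid lies strictly between $1803 and $7422 — overbidding then wins at a price above your value.
$7642: above both → same outcome either way.
$7911: above both → same outcome either way.
$1393: below both → same outcome either way.
$8982: above both → same outcome either way.
$8080: above both → same outcome either way.
$7591: above both → same outcome either way.
$1075: below both → same outcome either way.
Count: 0.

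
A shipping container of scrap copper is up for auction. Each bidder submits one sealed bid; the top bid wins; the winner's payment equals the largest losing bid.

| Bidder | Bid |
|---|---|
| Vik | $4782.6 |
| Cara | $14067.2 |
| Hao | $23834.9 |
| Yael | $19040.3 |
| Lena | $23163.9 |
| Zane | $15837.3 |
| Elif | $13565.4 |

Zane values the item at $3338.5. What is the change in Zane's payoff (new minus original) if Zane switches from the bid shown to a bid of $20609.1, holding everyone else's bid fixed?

$0

The highest bid among the other bidders is $23834.9; Zane's bid doesn't change that.
Original bid $15837.3: Zane is not highest (top rival bid is $23834.9); payoff $0.
Alternative bid $20609.1: Zane is not highest (top rival bid is $23834.9); payoff $0.
Change in payoff = $0 − ($0) = $0.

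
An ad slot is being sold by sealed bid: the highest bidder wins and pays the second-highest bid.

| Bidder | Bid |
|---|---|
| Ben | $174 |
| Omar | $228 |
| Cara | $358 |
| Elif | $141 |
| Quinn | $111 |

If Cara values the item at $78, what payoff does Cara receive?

Highest bid: Cara at $358, so Cara wins.
Second-highest bid: Omar at $228 — that is the price the winner pays.
Cara's payoff = value − price = $78 − $228 = −$150.

−$150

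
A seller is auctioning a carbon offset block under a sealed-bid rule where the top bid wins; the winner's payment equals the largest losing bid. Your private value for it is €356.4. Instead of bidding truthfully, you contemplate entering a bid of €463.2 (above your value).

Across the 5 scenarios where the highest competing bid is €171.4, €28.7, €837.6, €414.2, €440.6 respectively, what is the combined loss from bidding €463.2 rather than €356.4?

The deviation costs you only when the competing bid falls strictly between €356.4 and €463.2; elsewhere both bids give the same outcome.
€171.4: outcomes coincide → loss €0.
€28.7: outcomes coincide → loss €0.
€837.6: outcomes coincide → loss €0.
€414.2: truthful payoff €0, deviation payoff −€57.8 → loss €57.8.
€440.6: truthful payoff €0, deviation payoff −€84.2 → loss €84.2.
Total loss = €57.8 + €84.2 = €142.

€142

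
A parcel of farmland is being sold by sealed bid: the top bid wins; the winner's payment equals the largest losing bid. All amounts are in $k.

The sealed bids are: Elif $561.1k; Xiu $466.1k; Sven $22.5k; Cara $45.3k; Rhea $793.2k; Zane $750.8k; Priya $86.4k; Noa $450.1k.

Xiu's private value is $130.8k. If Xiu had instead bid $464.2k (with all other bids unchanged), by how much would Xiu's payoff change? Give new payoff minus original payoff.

$0k

The highest bid among the other bidders is $793.2k; Xiu's bid doesn't change that.
Original bid $466.1k: Xiu is not highest (top rival bid is $793.2k); payoff $0k.
Alternative bid $464.2k: Xiu is not highest (top rival bid is $793.2k); payoff $0k.
Change in payoff = $0k − ($0k) = $0k.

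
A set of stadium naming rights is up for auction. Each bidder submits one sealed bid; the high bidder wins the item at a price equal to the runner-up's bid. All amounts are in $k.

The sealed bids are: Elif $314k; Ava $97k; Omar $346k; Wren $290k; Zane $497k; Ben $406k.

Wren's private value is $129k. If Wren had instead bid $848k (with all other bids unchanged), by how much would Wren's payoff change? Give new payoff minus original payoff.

−$368k

The highest bid among the other bidders is $497k; Wren's bid doesn't change that.
Original bid $290k: Wren is not highest (top rival bid is $497k); payoff $0k.
Alternative bid $848k: Wren is highest, pays the top rival bid $497k; payoff $129k − $497k = −$368k.
Change in payoff = −$368k − ($0k) = −$368k.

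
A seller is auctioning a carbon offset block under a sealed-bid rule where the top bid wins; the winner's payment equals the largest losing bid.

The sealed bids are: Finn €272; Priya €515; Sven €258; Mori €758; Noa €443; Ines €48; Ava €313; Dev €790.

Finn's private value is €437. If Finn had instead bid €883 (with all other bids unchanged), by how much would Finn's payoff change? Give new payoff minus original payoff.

−€353

The highest bid among the other bidders is €790; Finn's bid doesn't change that.
Original bid €272: Finn is not highest (top rival bid is €790); payoff €0.
Alternative bid €883: Finn is highest, pays the top rival bid €790; payoff €437 − €790 = −€353.
Change in payoff = −€353 − (€0) = −€353.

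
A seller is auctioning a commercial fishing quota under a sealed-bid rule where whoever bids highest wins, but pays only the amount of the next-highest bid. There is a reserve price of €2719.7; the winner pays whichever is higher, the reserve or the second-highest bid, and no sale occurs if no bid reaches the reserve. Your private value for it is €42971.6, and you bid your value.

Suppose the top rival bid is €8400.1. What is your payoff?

Your bid €42971.6 is the highest and exceeds the reserve.
Price = max(second-highest bid, reserve) = max(€8400.1, €2719.7) = €8400.1.
Payoff = €42971.6 − €8400.1 = €34571.5.

€34571.5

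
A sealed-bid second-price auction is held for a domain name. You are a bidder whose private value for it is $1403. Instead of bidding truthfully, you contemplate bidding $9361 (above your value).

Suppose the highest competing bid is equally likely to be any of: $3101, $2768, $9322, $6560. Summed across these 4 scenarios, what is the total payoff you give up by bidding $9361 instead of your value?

The deviation costs you only when the competing bid falls strictly between $1403 and $9361; elsewhere both bids give the same outcome.
$3101: truthful payoff $0, deviation payoff −$1698 → loss $1698.
$2768: truthful payoff $0, deviation payoff −$1365 → loss $1365.
$9322: truthful payoff $0, deviation payoff −$7919 → loss $7919.
$6560: truthful payoff $0, deviation payoff −$5157 → loss $5157.
Total loss = $1698 + $1365 + $7919 + $5157 = $16139.
Truthful bidding weakly dominates here: raising your bid can only win items priced above your value, and lowering it can only forfeit items priced below.

$16139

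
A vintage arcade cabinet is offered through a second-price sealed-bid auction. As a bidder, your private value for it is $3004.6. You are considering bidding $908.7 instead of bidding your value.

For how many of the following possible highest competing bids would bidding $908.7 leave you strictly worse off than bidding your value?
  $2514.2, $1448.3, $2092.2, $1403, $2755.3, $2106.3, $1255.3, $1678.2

8

The deviation hurts exactly when the highest competing bid lies strictly between $908.7 and $3004.6 — underbidding then forfeits a profitable win.
$2514.2: inside the interval → strictly worse (loss $490.4).
$1448.3: inside the interval → strictly worse (loss $1556.3).
$2092.2: inside the interval → strictly worse (loss $912.4).
$1403: inside the interval → strictly worse (loss $1601.6).
$2755.3: inside the interval → strictly worse (loss $249.3).
$2106.3: inside the interval → strictly worse (loss $898.3).
$1255.3: inside the interval → strictly worse (loss $1749.3).
$1678.2: inside the interval → strictly worse (loss $1326.4).
Count: 8.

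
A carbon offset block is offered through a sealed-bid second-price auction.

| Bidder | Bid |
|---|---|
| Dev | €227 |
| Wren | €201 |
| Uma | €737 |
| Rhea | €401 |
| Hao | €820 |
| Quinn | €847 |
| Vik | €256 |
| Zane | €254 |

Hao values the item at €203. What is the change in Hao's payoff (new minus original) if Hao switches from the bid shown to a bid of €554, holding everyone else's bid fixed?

The highest bid among the other bidders is €847; Hao's bid doesn't change that.
Original bid €820: Hao is not highest (top rival bid is €847); payoff €0.
Alternative bid €554: Hao is not highest (top rival bid is €847); payoff €0.
Change in payoff = €0 − (€0) = €0.

€0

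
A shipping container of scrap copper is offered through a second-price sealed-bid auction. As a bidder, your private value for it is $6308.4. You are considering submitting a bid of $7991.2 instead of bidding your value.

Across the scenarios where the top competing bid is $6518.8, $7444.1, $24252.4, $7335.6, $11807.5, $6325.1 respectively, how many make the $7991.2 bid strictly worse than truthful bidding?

4

The deviation hurts exactly when the highest competing bid lies strictly between $6308.4 and $7991.2 — overbidding then wins at a price above your value.
$6518.8: inside the interval → strictly worse (loss $210.4).
$7444.1: inside the interval → strictly worse (loss $1135.7).
$24252.4: above both → same outcome either way.
$7335.6: inside the interval → strictly worse (loss $1027.2).
$11807.5: above both → same outcome either way.
$6325.1: inside the interval → strictly worse (loss $16.7).
Count: 4.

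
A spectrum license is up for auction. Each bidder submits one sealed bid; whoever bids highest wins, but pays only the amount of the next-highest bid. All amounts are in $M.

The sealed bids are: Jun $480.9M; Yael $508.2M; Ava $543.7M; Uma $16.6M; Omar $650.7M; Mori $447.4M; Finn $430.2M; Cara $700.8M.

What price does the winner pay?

$650.7M

Highest bid: Cara at $700.8M, so Cara wins.
Second-highest bid: Omar at $650.7M — that is the price the winner pays.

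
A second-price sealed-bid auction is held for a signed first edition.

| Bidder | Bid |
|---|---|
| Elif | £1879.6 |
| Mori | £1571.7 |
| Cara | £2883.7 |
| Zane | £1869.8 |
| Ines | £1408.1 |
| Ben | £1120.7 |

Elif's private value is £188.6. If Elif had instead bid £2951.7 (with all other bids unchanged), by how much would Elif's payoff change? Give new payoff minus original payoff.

−£2695.1

The highest bid among the other bidders is £2883.7; Elif's bid doesn't change that.
Original bid £1879.6: Elif is not highest (top rival bid is £2883.7); payoff £0.
Alternative bid £2951.7: Elif is highest, pays the top rival bid £2883.7; payoff £188.6 − £2883.7 = −£2695.1.
Change in payoff = −£2695.1 − (£0) = −£2695.1.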